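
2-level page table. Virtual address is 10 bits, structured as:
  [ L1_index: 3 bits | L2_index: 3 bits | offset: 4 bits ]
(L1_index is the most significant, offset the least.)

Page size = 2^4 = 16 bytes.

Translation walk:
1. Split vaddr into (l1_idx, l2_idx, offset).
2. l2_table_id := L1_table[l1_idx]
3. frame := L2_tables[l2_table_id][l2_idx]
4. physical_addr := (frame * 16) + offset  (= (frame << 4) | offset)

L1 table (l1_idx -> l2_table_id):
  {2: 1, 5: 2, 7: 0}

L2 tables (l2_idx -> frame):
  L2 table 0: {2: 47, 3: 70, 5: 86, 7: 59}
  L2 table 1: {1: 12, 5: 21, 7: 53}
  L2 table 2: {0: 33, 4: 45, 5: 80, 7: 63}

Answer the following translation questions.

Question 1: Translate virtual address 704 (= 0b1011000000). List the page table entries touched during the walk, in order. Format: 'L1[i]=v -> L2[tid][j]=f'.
vaddr = 704 = 0b1011000000
Split: l1_idx=5, l2_idx=4, offset=0

Answer: L1[5]=2 -> L2[2][4]=45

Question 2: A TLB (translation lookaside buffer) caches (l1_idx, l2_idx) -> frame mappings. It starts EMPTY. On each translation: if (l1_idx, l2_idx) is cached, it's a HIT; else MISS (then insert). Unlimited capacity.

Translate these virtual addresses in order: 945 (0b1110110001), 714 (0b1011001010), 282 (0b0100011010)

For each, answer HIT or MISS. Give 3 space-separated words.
vaddr=945: (7,3) not in TLB -> MISS, insert
vaddr=714: (5,4) not in TLB -> MISS, insert
vaddr=282: (2,1) not in TLB -> MISS, insert

Answer: MISS MISS MISS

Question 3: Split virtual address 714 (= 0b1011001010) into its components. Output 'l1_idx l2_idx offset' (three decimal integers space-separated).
Answer: 5 4 10

Derivation:
vaddr = 714 = 0b1011001010
  top 3 bits -> l1_idx = 5
  next 3 bits -> l2_idx = 4
  bottom 4 bits -> offset = 10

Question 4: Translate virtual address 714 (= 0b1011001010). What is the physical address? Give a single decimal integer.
vaddr = 714 = 0b1011001010
Split: l1_idx=5, l2_idx=4, offset=10
L1[5] = 2
L2[2][4] = 45
paddr = 45 * 16 + 10 = 730

Answer: 730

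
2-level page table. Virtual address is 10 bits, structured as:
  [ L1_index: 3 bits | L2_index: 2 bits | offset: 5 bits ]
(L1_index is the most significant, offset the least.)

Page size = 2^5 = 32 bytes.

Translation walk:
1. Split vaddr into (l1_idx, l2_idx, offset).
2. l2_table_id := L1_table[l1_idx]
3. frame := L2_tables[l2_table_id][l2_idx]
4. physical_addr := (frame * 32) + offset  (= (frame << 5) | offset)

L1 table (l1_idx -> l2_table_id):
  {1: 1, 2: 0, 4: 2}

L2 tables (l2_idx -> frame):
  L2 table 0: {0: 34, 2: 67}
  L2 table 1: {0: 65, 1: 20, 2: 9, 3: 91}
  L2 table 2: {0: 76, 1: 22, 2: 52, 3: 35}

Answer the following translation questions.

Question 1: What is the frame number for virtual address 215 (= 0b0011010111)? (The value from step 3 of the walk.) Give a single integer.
vaddr = 215: l1_idx=1, l2_idx=2
L1[1] = 1; L2[1][2] = 9

Answer: 9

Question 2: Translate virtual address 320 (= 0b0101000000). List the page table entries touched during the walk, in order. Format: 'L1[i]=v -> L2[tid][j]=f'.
vaddr = 320 = 0b0101000000
Split: l1_idx=2, l2_idx=2, offset=0

Answer: L1[2]=0 -> L2[0][2]=67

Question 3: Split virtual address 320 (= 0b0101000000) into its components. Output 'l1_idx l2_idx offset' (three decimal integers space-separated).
vaddr = 320 = 0b0101000000
  top 3 bits -> l1_idx = 2
  next 2 bits -> l2_idx = 2
  bottom 5 bits -> offset = 0

Answer: 2 2 0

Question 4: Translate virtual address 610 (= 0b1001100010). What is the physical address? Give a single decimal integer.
vaddr = 610 = 0b1001100010
Split: l1_idx=4, l2_idx=3, offset=2
L1[4] = 2
L2[2][3] = 35
paddr = 35 * 32 + 2 = 1122

Answer: 1122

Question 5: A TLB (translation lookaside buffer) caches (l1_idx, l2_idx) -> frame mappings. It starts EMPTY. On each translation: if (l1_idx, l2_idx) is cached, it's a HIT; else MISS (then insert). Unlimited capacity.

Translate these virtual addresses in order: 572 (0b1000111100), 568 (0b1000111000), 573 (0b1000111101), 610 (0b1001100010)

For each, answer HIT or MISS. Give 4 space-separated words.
vaddr=572: (4,1) not in TLB -> MISS, insert
vaddr=568: (4,1) in TLB -> HIT
vaddr=573: (4,1) in TLB -> HIT
vaddr=610: (4,3) not in TLB -> MISS, insert

Answer: MISS HIT HIT MISS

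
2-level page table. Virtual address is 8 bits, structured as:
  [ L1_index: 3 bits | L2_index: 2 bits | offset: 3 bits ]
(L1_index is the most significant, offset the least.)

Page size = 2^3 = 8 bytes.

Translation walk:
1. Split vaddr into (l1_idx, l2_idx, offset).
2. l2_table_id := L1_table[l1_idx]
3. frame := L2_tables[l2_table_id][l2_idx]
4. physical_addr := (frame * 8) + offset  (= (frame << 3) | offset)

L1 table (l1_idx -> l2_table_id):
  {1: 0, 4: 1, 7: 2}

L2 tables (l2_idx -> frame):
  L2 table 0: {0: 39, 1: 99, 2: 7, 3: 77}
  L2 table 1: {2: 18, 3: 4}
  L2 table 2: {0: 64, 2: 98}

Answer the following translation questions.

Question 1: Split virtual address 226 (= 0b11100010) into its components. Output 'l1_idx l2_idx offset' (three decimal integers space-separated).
Answer: 7 0 2

Derivation:
vaddr = 226 = 0b11100010
  top 3 bits -> l1_idx = 7
  next 2 bits -> l2_idx = 0
  bottom 3 bits -> offset = 2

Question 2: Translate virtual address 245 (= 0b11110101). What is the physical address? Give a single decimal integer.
Answer: 789

Derivation:
vaddr = 245 = 0b11110101
Split: l1_idx=7, l2_idx=2, offset=5
L1[7] = 2
L2[2][2] = 98
paddr = 98 * 8 + 5 = 789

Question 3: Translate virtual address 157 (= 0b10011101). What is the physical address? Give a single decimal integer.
vaddr = 157 = 0b10011101
Split: l1_idx=4, l2_idx=3, offset=5
L1[4] = 1
L2[1][3] = 4
paddr = 4 * 8 + 5 = 37

Answer: 37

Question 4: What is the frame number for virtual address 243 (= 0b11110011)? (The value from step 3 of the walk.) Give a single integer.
vaddr = 243: l1_idx=7, l2_idx=2
L1[7] = 2; L2[2][2] = 98

Answer: 98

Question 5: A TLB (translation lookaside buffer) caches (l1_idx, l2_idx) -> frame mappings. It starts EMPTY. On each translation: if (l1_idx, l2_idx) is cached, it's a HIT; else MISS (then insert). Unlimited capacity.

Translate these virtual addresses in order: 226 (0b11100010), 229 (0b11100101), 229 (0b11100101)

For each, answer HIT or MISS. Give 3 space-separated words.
Answer: MISS HIT HIT

Derivation:
vaddr=226: (7,0) not in TLB -> MISS, insert
vaddr=229: (7,0) in TLB -> HIT
vaddr=229: (7,0) in TLB -> HIT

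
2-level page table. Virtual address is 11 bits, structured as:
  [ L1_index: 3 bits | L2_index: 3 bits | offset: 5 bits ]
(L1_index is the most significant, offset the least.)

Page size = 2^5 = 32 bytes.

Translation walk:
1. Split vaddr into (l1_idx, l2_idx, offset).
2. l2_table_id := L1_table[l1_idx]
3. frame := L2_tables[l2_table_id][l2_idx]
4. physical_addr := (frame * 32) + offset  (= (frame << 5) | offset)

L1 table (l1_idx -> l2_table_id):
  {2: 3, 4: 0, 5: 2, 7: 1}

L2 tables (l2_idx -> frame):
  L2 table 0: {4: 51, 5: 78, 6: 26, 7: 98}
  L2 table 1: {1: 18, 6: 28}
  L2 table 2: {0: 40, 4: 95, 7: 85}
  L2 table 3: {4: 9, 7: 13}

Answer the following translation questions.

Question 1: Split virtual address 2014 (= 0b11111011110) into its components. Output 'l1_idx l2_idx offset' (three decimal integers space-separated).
vaddr = 2014 = 0b11111011110
  top 3 bits -> l1_idx = 7
  next 3 bits -> l2_idx = 6
  bottom 5 bits -> offset = 30

Answer: 7 6 30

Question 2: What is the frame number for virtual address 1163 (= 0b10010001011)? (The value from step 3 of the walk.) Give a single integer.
Answer: 51

Derivation:
vaddr = 1163: l1_idx=4, l2_idx=4
L1[4] = 0; L2[0][4] = 51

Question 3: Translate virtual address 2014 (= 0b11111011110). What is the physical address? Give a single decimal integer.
Answer: 926

Derivation:
vaddr = 2014 = 0b11111011110
Split: l1_idx=7, l2_idx=6, offset=30
L1[7] = 1
L2[1][6] = 28
paddr = 28 * 32 + 30 = 926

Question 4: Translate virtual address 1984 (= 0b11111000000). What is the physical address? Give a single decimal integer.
Answer: 896

Derivation:
vaddr = 1984 = 0b11111000000
Split: l1_idx=7, l2_idx=6, offset=0
L1[7] = 1
L2[1][6] = 28
paddr = 28 * 32 + 0 = 896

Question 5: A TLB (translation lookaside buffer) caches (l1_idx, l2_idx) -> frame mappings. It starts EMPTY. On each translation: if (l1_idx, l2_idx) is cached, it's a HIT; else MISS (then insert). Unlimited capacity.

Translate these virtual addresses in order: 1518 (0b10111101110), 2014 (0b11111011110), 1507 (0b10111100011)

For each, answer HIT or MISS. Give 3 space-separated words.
Answer: MISS MISS HIT

Derivation:
vaddr=1518: (5,7) not in TLB -> MISS, insert
vaddr=2014: (7,6) not in TLB -> MISS, insert
vaddr=1507: (5,7) in TLB -> HIT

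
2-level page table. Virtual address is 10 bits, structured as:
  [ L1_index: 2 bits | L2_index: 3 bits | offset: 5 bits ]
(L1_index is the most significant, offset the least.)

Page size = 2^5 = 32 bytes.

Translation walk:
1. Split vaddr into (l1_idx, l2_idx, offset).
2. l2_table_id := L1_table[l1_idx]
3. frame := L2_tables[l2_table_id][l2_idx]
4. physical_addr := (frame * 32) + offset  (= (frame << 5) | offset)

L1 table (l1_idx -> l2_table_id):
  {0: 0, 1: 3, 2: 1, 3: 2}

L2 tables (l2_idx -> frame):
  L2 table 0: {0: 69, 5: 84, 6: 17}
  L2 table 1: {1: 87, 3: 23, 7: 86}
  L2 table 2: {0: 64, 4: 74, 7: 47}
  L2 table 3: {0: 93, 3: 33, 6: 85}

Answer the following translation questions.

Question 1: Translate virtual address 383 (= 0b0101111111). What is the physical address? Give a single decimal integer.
vaddr = 383 = 0b0101111111
Split: l1_idx=1, l2_idx=3, offset=31
L1[1] = 3
L2[3][3] = 33
paddr = 33 * 32 + 31 = 1087

Answer: 1087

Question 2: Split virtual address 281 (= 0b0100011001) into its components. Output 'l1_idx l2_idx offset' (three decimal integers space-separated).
Answer: 1 0 25

Derivation:
vaddr = 281 = 0b0100011001
  top 2 bits -> l1_idx = 1
  next 3 bits -> l2_idx = 0
  bottom 5 bits -> offset = 25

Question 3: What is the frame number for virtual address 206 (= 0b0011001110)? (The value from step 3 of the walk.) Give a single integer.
Answer: 17

Derivation:
vaddr = 206: l1_idx=0, l2_idx=6
L1[0] = 0; L2[0][6] = 17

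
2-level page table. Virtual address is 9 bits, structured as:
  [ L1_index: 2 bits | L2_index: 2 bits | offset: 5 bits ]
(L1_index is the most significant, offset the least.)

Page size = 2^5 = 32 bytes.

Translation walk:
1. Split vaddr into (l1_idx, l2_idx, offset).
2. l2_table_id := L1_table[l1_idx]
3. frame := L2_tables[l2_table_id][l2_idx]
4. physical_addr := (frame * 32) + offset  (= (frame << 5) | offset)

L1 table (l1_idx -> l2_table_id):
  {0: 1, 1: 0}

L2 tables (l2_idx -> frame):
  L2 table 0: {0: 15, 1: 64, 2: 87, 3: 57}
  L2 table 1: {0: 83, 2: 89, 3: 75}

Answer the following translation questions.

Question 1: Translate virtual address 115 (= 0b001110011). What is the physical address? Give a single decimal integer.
vaddr = 115 = 0b001110011
Split: l1_idx=0, l2_idx=3, offset=19
L1[0] = 1
L2[1][3] = 75
paddr = 75 * 32 + 19 = 2419

Answer: 2419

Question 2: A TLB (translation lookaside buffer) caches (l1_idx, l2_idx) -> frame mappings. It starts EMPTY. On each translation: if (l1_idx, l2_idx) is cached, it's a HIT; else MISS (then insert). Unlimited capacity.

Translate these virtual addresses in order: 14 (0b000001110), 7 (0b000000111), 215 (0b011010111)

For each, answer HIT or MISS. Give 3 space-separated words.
Answer: MISS HIT MISS

Derivation:
vaddr=14: (0,0) not in TLB -> MISS, insert
vaddr=7: (0,0) in TLB -> HIT
vaddr=215: (1,2) not in TLB -> MISS, insert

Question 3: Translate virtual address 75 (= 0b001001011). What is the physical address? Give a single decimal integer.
Answer: 2859

Derivation:
vaddr = 75 = 0b001001011
Split: l1_idx=0, l2_idx=2, offset=11
L1[0] = 1
L2[1][2] = 89
paddr = 89 * 32 + 11 = 2859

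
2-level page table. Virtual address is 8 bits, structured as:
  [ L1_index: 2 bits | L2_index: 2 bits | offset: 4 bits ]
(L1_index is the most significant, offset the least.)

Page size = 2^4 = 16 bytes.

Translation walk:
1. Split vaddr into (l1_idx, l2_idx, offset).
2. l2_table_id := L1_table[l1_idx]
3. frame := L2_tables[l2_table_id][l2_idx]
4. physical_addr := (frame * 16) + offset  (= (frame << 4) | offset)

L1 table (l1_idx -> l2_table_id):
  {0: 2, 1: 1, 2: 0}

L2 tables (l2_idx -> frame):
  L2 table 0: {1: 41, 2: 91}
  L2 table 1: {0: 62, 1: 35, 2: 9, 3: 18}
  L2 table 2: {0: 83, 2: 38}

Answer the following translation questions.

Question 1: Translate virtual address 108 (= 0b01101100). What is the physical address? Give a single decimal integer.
vaddr = 108 = 0b01101100
Split: l1_idx=1, l2_idx=2, offset=12
L1[1] = 1
L2[1][2] = 9
paddr = 9 * 16 + 12 = 156

Answer: 156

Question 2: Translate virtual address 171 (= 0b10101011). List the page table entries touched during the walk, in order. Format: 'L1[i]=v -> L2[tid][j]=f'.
vaddr = 171 = 0b10101011
Split: l1_idx=2, l2_idx=2, offset=11

Answer: L1[2]=0 -> L2[0][2]=91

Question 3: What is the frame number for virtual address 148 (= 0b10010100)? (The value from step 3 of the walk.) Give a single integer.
vaddr = 148: l1_idx=2, l2_idx=1
L1[2] = 0; L2[0][1] = 41

Answer: 41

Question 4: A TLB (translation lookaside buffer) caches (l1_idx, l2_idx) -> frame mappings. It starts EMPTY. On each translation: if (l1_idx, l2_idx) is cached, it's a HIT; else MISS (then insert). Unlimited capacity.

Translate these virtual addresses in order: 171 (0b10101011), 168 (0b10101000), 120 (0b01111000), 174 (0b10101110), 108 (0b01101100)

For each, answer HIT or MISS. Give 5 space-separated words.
vaddr=171: (2,2) not in TLB -> MISS, insert
vaddr=168: (2,2) in TLB -> HIT
vaddr=120: (1,3) not in TLB -> MISS, insert
vaddr=174: (2,2) in TLB -> HIT
vaddr=108: (1,2) not in TLB -> MISS, insert

Answer: MISS HIT MISS HIT MISS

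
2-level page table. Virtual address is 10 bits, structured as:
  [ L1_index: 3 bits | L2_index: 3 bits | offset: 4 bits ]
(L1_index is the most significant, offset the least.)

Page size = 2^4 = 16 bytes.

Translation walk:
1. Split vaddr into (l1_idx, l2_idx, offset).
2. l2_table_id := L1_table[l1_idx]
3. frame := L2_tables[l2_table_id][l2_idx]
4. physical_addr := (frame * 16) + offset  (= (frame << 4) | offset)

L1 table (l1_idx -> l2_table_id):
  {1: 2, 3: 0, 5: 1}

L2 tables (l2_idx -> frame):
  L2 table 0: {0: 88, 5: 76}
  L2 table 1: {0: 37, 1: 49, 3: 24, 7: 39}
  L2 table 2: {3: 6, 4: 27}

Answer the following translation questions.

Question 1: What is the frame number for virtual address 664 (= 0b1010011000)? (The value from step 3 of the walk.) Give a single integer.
Answer: 49

Derivation:
vaddr = 664: l1_idx=5, l2_idx=1
L1[5] = 1; L2[1][1] = 49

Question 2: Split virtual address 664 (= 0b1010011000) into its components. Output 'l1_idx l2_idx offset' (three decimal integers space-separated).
Answer: 5 1 8

Derivation:
vaddr = 664 = 0b1010011000
  top 3 bits -> l1_idx = 5
  next 3 bits -> l2_idx = 1
  bottom 4 bits -> offset = 8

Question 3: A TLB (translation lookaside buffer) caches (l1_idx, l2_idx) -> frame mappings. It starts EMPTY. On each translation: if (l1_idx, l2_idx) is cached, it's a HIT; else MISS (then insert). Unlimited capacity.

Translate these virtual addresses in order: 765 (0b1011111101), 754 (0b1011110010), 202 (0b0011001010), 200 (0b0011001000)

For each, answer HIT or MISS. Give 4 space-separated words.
vaddr=765: (5,7) not in TLB -> MISS, insert
vaddr=754: (5,7) in TLB -> HIT
vaddr=202: (1,4) not in TLB -> MISS, insert
vaddr=200: (1,4) in TLB -> HIT

Answer: MISS HIT MISS HIT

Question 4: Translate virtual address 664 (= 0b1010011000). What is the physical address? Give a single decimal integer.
vaddr = 664 = 0b1010011000
Split: l1_idx=5, l2_idx=1, offset=8
L1[5] = 1
L2[1][1] = 49
paddr = 49 * 16 + 8 = 792

Answer: 792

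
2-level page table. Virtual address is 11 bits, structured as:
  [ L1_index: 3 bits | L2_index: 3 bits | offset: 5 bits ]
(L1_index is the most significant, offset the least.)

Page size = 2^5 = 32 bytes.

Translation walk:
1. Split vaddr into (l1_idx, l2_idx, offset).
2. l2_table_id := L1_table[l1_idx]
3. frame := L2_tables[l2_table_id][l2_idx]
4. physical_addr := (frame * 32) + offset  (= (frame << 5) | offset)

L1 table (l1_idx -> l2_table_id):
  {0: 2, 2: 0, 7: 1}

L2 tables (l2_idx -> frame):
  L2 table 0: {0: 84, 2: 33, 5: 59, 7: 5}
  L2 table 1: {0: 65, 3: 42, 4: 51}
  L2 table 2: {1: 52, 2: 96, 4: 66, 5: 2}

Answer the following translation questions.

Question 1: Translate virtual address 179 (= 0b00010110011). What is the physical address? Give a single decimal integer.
Answer: 83

Derivation:
vaddr = 179 = 0b00010110011
Split: l1_idx=0, l2_idx=5, offset=19
L1[0] = 2
L2[2][5] = 2
paddr = 2 * 32 + 19 = 83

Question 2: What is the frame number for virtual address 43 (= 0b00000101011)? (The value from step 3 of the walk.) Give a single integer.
Answer: 52

Derivation:
vaddr = 43: l1_idx=0, l2_idx=1
L1[0] = 2; L2[2][1] = 52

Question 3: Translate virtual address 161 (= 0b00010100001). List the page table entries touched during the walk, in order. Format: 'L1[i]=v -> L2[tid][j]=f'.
vaddr = 161 = 0b00010100001
Split: l1_idx=0, l2_idx=5, offset=1

Answer: L1[0]=2 -> L2[2][5]=2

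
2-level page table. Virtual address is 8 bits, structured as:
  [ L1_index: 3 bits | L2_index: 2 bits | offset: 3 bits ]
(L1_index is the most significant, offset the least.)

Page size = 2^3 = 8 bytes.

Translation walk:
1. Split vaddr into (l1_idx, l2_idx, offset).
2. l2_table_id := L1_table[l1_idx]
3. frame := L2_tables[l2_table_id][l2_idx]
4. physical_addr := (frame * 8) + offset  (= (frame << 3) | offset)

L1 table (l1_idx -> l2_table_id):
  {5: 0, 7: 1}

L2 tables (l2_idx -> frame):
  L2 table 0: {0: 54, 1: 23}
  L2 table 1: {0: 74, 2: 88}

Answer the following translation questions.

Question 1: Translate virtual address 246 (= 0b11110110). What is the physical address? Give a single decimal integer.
vaddr = 246 = 0b11110110
Split: l1_idx=7, l2_idx=2, offset=6
L1[7] = 1
L2[1][2] = 88
paddr = 88 * 8 + 6 = 710

Answer: 710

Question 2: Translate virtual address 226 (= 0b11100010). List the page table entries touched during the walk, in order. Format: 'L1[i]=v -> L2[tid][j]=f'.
Answer: L1[7]=1 -> L2[1][0]=74

Derivation:
vaddr = 226 = 0b11100010
Split: l1_idx=7, l2_idx=0, offset=2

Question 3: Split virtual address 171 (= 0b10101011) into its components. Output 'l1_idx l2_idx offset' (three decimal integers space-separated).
vaddr = 171 = 0b10101011
  top 3 bits -> l1_idx = 5
  next 2 bits -> l2_idx = 1
  bottom 3 bits -> offset = 3

Answer: 5 1 3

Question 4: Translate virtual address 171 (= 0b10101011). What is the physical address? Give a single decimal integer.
Answer: 187

Derivation:
vaddr = 171 = 0b10101011
Split: l1_idx=5, l2_idx=1, offset=3
L1[5] = 0
L2[0][1] = 23
paddr = 23 * 8 + 3 = 187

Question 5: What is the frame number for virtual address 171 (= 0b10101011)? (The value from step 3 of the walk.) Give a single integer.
Answer: 23

Derivation:
vaddr = 171: l1_idx=5, l2_idx=1
L1[5] = 0; L2[0][1] = 23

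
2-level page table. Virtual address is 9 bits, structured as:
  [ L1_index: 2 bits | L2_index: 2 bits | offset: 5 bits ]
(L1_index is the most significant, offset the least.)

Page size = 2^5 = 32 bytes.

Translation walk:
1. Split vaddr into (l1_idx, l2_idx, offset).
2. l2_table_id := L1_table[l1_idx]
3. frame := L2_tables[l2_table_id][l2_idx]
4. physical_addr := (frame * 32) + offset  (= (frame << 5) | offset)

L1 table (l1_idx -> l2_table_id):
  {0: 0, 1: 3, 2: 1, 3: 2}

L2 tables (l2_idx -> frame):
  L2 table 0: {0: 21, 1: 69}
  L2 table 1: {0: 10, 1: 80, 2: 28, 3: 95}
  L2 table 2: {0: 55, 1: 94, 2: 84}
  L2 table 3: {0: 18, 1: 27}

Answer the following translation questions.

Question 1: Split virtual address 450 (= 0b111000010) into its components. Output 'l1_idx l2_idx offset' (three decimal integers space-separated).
vaddr = 450 = 0b111000010
  top 2 bits -> l1_idx = 3
  next 2 bits -> l2_idx = 2
  bottom 5 bits -> offset = 2

Answer: 3 2 2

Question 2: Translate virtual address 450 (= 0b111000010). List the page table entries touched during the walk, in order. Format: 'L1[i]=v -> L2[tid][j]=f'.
vaddr = 450 = 0b111000010
Split: l1_idx=3, l2_idx=2, offset=2

Answer: L1[3]=2 -> L2[2][2]=84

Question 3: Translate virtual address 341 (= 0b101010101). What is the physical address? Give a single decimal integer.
Answer: 917

Derivation:
vaddr = 341 = 0b101010101
Split: l1_idx=2, l2_idx=2, offset=21
L1[2] = 1
L2[1][2] = 28
paddr = 28 * 32 + 21 = 917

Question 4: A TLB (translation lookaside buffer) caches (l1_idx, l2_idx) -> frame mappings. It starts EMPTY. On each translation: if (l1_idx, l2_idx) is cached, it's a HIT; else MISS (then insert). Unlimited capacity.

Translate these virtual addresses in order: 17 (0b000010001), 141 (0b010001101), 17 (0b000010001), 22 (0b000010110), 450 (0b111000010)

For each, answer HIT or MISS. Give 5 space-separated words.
Answer: MISS MISS HIT HIT MISS

Derivation:
vaddr=17: (0,0) not in TLB -> MISS, insert
vaddr=141: (1,0) not in TLB -> MISS, insert
vaddr=17: (0,0) in TLB -> HIT
vaddr=22: (0,0) in TLB -> HIT
vaddr=450: (3,2) not in TLB -> MISS, insert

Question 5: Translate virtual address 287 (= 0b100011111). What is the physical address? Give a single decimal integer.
vaddr = 287 = 0b100011111
Split: l1_idx=2, l2_idx=0, offset=31
L1[2] = 1
L2[1][0] = 10
paddr = 10 * 32 + 31 = 351

Answer: 351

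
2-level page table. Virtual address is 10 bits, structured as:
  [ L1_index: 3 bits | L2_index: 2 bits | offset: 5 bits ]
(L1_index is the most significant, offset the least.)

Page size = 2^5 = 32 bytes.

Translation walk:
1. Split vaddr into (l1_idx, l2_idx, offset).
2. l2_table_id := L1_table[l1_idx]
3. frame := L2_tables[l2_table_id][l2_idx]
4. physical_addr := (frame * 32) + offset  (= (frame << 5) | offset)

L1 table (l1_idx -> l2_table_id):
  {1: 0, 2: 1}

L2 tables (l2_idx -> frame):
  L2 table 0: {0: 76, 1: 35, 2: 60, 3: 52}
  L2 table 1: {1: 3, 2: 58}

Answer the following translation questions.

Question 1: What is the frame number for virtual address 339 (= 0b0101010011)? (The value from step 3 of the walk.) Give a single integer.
vaddr = 339: l1_idx=2, l2_idx=2
L1[2] = 1; L2[1][2] = 58

Answer: 58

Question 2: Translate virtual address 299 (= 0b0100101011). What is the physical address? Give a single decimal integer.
Answer: 107

Derivation:
vaddr = 299 = 0b0100101011
Split: l1_idx=2, l2_idx=1, offset=11
L1[2] = 1
L2[1][1] = 3
paddr = 3 * 32 + 11 = 107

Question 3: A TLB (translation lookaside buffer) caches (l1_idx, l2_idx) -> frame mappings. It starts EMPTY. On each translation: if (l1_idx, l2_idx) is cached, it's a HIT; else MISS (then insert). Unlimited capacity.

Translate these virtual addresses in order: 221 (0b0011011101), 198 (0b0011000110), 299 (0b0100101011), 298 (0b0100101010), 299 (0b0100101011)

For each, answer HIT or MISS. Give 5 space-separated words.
Answer: MISS HIT MISS HIT HIT

Derivation:
vaddr=221: (1,2) not in TLB -> MISS, insert
vaddr=198: (1,2) in TLB -> HIT
vaddr=299: (2,1) not in TLB -> MISS, insert
vaddr=298: (2,1) in TLB -> HIT
vaddr=299: (2,1) in TLB -> HIT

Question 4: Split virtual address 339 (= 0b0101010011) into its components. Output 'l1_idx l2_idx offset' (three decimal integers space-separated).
vaddr = 339 = 0b0101010011
  top 3 bits -> l1_idx = 2
  next 2 bits -> l2_idx = 2
  bottom 5 bits -> offset = 19

Answer: 2 2 19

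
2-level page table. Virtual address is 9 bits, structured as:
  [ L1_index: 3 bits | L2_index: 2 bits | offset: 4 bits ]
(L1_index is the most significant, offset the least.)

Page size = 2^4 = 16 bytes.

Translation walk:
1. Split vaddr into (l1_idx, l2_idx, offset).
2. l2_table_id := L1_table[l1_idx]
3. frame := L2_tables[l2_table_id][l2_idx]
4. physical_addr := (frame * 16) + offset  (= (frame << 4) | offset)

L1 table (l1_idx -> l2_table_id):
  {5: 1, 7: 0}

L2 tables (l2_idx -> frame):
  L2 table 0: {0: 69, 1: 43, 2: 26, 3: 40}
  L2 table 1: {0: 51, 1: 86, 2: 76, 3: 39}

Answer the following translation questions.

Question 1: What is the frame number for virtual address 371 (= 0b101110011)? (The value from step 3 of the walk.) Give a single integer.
Answer: 39

Derivation:
vaddr = 371: l1_idx=5, l2_idx=3
L1[5] = 1; L2[1][3] = 39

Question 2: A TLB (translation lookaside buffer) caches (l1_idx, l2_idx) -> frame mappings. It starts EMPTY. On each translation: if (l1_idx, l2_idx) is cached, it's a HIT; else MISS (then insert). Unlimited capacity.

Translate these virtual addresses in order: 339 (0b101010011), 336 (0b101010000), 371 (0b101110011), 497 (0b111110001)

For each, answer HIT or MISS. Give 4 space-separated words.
vaddr=339: (5,1) not in TLB -> MISS, insert
vaddr=336: (5,1) in TLB -> HIT
vaddr=371: (5,3) not in TLB -> MISS, insert
vaddr=497: (7,3) not in TLB -> MISS, insert

Answer: MISS HIT MISS MISS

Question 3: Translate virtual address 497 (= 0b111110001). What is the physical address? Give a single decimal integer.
vaddr = 497 = 0b111110001
Split: l1_idx=7, l2_idx=3, offset=1
L1[7] = 0
L2[0][3] = 40
paddr = 40 * 16 + 1 = 641

Answer: 641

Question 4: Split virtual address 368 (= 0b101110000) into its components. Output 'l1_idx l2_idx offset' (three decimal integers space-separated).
Answer: 5 3 0

Derivation:
vaddr = 368 = 0b101110000
  top 3 bits -> l1_idx = 5
  next 2 bits -> l2_idx = 3
  bottom 4 bits -> offset = 0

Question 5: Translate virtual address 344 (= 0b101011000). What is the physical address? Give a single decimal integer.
Answer: 1384

Derivation:
vaddr = 344 = 0b101011000
Split: l1_idx=5, l2_idx=1, offset=8
L1[5] = 1
L2[1][1] = 86
paddr = 86 * 16 + 8 = 1384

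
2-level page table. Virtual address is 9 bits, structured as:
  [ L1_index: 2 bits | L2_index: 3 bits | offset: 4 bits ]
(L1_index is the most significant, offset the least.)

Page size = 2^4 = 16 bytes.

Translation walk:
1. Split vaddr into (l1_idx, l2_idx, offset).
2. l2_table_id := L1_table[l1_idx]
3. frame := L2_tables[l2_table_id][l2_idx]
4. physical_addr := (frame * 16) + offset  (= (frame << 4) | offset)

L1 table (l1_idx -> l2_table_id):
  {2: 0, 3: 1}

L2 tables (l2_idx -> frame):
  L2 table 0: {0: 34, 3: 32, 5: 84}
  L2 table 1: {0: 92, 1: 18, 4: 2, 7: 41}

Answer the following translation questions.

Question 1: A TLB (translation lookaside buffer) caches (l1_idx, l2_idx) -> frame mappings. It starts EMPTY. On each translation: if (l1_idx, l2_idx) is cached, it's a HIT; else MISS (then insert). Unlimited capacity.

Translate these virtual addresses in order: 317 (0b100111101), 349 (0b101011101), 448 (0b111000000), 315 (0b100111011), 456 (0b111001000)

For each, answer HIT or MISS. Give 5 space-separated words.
Answer: MISS MISS MISS HIT HIT

Derivation:
vaddr=317: (2,3) not in TLB -> MISS, insert
vaddr=349: (2,5) not in TLB -> MISS, insert
vaddr=448: (3,4) not in TLB -> MISS, insert
vaddr=315: (2,3) in TLB -> HIT
vaddr=456: (3,4) in TLB -> HIT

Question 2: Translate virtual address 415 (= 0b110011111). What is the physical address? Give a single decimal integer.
vaddr = 415 = 0b110011111
Split: l1_idx=3, l2_idx=1, offset=15
L1[3] = 1
L2[1][1] = 18
paddr = 18 * 16 + 15 = 303

Answer: 303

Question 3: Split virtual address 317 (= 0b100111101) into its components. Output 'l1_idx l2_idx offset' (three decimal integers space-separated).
Answer: 2 3 13

Derivation:
vaddr = 317 = 0b100111101
  top 2 bits -> l1_idx = 2
  next 3 bits -> l2_idx = 3
  bottom 4 bits -> offset = 13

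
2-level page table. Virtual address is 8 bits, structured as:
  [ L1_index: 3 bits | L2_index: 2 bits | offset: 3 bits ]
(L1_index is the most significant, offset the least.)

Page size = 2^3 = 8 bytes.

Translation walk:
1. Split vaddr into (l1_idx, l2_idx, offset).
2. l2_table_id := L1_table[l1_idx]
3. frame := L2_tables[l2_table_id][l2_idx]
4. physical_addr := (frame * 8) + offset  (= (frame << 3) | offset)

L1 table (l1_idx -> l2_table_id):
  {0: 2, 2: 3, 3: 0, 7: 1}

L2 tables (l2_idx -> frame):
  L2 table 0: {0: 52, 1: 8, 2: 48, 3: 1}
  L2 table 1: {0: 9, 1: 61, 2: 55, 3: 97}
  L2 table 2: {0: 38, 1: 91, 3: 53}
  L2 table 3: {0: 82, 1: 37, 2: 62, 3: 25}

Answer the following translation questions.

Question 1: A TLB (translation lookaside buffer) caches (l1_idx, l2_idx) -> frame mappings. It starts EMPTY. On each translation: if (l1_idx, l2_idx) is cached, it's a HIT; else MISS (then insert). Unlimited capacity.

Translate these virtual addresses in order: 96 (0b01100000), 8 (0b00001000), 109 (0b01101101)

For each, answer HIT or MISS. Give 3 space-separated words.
Answer: MISS MISS MISS

Derivation:
vaddr=96: (3,0) not in TLB -> MISS, insert
vaddr=8: (0,1) not in TLB -> MISS, insert
vaddr=109: (3,1) not in TLB -> MISS, insert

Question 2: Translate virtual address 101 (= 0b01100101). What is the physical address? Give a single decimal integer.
vaddr = 101 = 0b01100101
Split: l1_idx=3, l2_idx=0, offset=5
L1[3] = 0
L2[0][0] = 52
paddr = 52 * 8 + 5 = 421

Answer: 421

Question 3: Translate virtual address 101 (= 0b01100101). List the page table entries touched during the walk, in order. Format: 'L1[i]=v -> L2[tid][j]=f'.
vaddr = 101 = 0b01100101
Split: l1_idx=3, l2_idx=0, offset=5

Answer: L1[3]=0 -> L2[0][0]=52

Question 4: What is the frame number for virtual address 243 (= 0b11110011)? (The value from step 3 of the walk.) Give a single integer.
Answer: 55

Derivation:
vaddr = 243: l1_idx=7, l2_idx=2
L1[7] = 1; L2[1][2] = 55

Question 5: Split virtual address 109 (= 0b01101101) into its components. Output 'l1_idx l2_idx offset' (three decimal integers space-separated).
vaddr = 109 = 0b01101101
  top 3 bits -> l1_idx = 3
  next 2 bits -> l2_idx = 1
  bottom 3 bits -> offset = 5

Answer: 3 1 5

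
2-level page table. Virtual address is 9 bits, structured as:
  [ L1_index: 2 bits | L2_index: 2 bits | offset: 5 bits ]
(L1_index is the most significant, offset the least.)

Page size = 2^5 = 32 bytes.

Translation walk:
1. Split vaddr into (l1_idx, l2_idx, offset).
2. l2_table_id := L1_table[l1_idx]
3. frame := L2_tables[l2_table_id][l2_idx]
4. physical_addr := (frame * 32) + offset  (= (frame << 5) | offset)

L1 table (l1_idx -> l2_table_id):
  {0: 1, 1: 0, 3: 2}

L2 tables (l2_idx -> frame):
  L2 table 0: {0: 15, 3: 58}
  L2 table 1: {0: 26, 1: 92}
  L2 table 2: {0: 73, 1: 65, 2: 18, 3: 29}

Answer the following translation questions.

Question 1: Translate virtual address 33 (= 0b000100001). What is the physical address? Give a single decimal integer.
vaddr = 33 = 0b000100001
Split: l1_idx=0, l2_idx=1, offset=1
L1[0] = 1
L2[1][1] = 92
paddr = 92 * 32 + 1 = 2945

Answer: 2945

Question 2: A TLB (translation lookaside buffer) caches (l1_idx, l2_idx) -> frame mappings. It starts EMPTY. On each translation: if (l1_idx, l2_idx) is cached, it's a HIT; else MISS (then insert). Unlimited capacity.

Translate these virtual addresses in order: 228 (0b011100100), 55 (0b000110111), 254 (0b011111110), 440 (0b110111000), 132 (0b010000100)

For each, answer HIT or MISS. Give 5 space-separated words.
Answer: MISS MISS HIT MISS MISS

Derivation:
vaddr=228: (1,3) not in TLB -> MISS, insert
vaddr=55: (0,1) not in TLB -> MISS, insert
vaddr=254: (1,3) in TLB -> HIT
vaddr=440: (3,1) not in TLB -> MISS, insert
vaddr=132: (1,0) not in TLB -> MISS, insert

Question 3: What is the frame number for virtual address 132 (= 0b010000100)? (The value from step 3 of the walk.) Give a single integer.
Answer: 15

Derivation:
vaddr = 132: l1_idx=1, l2_idx=0
L1[1] = 0; L2[0][0] = 15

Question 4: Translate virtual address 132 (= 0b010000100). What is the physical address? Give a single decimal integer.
vaddr = 132 = 0b010000100
Split: l1_idx=1, l2_idx=0, offset=4
L1[1] = 0
L2[0][0] = 15
paddr = 15 * 32 + 4 = 484

Answer: 484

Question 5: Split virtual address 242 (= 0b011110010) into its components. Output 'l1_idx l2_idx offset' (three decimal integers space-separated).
Answer: 1 3 18

Derivation:
vaddr = 242 = 0b011110010
  top 2 bits -> l1_idx = 1
  next 2 bits -> l2_idx = 3
  bottom 5 bits -> offset = 18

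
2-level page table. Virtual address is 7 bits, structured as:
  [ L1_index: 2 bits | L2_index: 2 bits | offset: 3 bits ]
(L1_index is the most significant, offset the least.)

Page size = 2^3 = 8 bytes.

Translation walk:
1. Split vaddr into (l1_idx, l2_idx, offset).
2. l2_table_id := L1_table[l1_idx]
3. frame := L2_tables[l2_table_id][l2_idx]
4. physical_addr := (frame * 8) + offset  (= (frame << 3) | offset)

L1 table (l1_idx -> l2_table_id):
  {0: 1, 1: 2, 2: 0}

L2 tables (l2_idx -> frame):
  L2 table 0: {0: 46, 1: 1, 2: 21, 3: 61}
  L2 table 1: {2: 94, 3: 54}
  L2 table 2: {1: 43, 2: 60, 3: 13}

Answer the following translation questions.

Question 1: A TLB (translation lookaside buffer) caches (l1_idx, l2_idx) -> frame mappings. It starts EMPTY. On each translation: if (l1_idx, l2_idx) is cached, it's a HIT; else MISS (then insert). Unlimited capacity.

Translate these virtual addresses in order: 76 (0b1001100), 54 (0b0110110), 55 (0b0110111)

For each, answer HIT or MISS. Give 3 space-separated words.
Answer: MISS MISS HIT

Derivation:
vaddr=76: (2,1) not in TLB -> MISS, insert
vaddr=54: (1,2) not in TLB -> MISS, insert
vaddr=55: (1,2) in TLB -> HIT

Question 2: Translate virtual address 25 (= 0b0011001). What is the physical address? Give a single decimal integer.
vaddr = 25 = 0b0011001
Split: l1_idx=0, l2_idx=3, offset=1
L1[0] = 1
L2[1][3] = 54
paddr = 54 * 8 + 1 = 433

Answer: 433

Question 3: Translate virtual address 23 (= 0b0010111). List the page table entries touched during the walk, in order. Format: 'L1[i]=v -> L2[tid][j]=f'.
Answer: L1[0]=1 -> L2[1][2]=94

Derivation:
vaddr = 23 = 0b0010111
Split: l1_idx=0, l2_idx=2, offset=7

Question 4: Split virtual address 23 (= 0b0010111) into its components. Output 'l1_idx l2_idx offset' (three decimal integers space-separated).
vaddr = 23 = 0b0010111
  top 2 bits -> l1_idx = 0
  next 2 bits -> l2_idx = 2
  bottom 3 bits -> offset = 7

Answer: 0 2 7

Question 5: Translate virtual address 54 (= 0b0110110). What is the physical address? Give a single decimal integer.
vaddr = 54 = 0b0110110
Split: l1_idx=1, l2_idx=2, offset=6
L1[1] = 2
L2[2][2] = 60
paddr = 60 * 8 + 6 = 486

Answer: 486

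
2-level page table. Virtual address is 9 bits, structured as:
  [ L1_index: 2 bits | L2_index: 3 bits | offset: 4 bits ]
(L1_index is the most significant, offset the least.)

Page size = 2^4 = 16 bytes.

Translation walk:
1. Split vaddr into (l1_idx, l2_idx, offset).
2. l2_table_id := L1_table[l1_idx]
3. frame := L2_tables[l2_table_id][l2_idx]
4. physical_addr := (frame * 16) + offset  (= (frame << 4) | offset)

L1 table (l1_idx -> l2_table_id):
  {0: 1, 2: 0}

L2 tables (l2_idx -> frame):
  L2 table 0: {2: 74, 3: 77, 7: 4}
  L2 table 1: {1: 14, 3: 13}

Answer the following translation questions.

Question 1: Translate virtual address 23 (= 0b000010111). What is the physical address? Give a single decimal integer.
vaddr = 23 = 0b000010111
Split: l1_idx=0, l2_idx=1, offset=7
L1[0] = 1
L2[1][1] = 14
paddr = 14 * 16 + 7 = 231

Answer: 231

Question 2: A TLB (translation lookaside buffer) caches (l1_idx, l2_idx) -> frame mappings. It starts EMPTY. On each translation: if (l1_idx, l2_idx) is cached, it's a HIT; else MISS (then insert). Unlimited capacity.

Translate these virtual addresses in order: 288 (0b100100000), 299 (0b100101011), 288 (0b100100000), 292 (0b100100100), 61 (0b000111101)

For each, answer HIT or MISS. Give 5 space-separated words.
vaddr=288: (2,2) not in TLB -> MISS, insert
vaddr=299: (2,2) in TLB -> HIT
vaddr=288: (2,2) in TLB -> HIT
vaddr=292: (2,2) in TLB -> HIT
vaddr=61: (0,3) not in TLB -> MISS, insert

Answer: MISS HIT HIT HIT MISS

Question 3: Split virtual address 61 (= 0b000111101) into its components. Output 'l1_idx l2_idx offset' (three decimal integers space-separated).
vaddr = 61 = 0b000111101
  top 2 bits -> l1_idx = 0
  next 3 bits -> l2_idx = 3
  bottom 4 bits -> offset = 13

Answer: 0 3 13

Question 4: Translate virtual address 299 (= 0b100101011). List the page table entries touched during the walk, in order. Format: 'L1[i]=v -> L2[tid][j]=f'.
Answer: L1[2]=0 -> L2[0][2]=74

Derivation:
vaddr = 299 = 0b100101011
Split: l1_idx=2, l2_idx=2, offset=11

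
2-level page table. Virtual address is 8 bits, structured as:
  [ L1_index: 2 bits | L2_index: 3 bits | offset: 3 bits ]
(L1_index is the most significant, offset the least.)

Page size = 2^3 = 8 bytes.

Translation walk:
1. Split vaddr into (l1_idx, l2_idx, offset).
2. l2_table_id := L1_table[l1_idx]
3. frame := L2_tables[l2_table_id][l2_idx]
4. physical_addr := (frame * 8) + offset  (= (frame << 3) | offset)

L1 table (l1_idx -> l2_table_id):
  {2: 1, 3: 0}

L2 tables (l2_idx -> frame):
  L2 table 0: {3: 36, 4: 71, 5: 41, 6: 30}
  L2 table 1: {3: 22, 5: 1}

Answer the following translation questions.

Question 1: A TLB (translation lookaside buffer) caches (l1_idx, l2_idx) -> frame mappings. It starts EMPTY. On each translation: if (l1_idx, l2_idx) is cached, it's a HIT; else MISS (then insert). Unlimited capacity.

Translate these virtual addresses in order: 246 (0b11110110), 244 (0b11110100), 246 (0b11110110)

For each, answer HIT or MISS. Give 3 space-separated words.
vaddr=246: (3,6) not in TLB -> MISS, insert
vaddr=244: (3,6) in TLB -> HIT
vaddr=246: (3,6) in TLB -> HIT

Answer: MISS HIT HIT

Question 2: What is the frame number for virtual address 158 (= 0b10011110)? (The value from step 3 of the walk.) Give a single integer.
vaddr = 158: l1_idx=2, l2_idx=3
L1[2] = 1; L2[1][3] = 22

Answer: 22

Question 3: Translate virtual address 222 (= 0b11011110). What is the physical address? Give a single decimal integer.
Answer: 294

Derivation:
vaddr = 222 = 0b11011110
Split: l1_idx=3, l2_idx=3, offset=6
L1[3] = 0
L2[0][3] = 36
paddr = 36 * 8 + 6 = 294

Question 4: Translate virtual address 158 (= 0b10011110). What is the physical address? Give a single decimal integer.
vaddr = 158 = 0b10011110
Split: l1_idx=2, l2_idx=3, offset=6
L1[2] = 1
L2[1][3] = 22
paddr = 22 * 8 + 6 = 182

Answer: 182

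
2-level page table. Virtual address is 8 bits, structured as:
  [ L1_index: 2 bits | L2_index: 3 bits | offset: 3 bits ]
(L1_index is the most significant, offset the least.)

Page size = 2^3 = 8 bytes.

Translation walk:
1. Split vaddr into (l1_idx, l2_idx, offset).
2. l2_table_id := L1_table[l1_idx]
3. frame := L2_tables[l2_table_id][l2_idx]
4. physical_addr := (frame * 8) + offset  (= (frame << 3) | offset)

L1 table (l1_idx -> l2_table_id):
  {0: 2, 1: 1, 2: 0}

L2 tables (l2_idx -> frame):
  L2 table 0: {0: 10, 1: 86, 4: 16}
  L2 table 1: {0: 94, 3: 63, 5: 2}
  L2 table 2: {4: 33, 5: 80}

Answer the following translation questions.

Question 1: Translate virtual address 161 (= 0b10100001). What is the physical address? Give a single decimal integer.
vaddr = 161 = 0b10100001
Split: l1_idx=2, l2_idx=4, offset=1
L1[2] = 0
L2[0][4] = 16
paddr = 16 * 8 + 1 = 129

Answer: 129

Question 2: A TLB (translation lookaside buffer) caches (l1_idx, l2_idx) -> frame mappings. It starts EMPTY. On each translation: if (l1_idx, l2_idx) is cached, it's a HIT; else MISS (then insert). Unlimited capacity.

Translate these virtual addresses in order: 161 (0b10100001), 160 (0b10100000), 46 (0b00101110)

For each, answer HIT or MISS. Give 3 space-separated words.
vaddr=161: (2,4) not in TLB -> MISS, insert
vaddr=160: (2,4) in TLB -> HIT
vaddr=46: (0,5) not in TLB -> MISS, insert

Answer: MISS HIT MISS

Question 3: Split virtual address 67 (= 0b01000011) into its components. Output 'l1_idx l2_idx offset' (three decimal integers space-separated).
vaddr = 67 = 0b01000011
  top 2 bits -> l1_idx = 1
  next 3 bits -> l2_idx = 0
  bottom 3 bits -> offset = 3

Answer: 1 0 3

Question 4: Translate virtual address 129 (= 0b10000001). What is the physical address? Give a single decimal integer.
Answer: 81

Derivation:
vaddr = 129 = 0b10000001
Split: l1_idx=2, l2_idx=0, offset=1
L1[2] = 0
L2[0][0] = 10
paddr = 10 * 8 + 1 = 81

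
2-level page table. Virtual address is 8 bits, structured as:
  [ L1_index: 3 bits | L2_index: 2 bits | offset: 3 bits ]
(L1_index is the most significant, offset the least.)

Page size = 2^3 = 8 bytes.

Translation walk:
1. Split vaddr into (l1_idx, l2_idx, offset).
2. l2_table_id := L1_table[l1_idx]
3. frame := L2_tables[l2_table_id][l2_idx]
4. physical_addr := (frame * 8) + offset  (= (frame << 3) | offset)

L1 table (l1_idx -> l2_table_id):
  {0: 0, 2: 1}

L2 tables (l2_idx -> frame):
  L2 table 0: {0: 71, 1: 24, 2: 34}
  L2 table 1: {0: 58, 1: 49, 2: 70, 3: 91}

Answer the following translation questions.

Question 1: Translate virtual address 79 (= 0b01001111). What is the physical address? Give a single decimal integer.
vaddr = 79 = 0b01001111
Split: l1_idx=2, l2_idx=1, offset=7
L1[2] = 1
L2[1][1] = 49
paddr = 49 * 8 + 7 = 399

Answer: 399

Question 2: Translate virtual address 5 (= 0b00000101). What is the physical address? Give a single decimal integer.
Answer: 573

Derivation:
vaddr = 5 = 0b00000101
Split: l1_idx=0, l2_idx=0, offset=5
L1[0] = 0
L2[0][0] = 71
paddr = 71 * 8 + 5 = 573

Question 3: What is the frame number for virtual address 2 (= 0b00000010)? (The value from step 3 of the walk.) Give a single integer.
Answer: 71

Derivation:
vaddr = 2: l1_idx=0, l2_idx=0
L1[0] = 0; L2[0][0] = 71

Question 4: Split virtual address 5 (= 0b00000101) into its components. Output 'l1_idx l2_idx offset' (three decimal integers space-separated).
Answer: 0 0 5

Derivation:
vaddr = 5 = 0b00000101
  top 3 bits -> l1_idx = 0
  next 2 bits -> l2_idx = 0
  bottom 3 bits -> offset = 5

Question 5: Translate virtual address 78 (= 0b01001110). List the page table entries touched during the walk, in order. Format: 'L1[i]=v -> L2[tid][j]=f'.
vaddr = 78 = 0b01001110
Split: l1_idx=2, l2_idx=1, offset=6

Answer: L1[2]=1 -> L2[1][1]=49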